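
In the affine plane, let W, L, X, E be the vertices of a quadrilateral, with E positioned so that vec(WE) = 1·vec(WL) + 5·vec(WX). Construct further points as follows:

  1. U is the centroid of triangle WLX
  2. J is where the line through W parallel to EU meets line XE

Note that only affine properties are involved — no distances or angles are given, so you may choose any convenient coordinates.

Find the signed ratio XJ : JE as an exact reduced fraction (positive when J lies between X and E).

Work in coordinates with W = (0, 0), L = (1, 0), X = (0, 1), E = (1, 5).
1. U is the centroid of triangle WLX ⇒ U = (1/3, 1/3)
2. J is where the line through W parallel to EU meets line XE ⇒ J = (1/3, 7/3)
J = X + t·(E−X) with t = 1/3, so XJ:JE = t:(1−t) = 1/3:2/3

XJ:JE = 1/2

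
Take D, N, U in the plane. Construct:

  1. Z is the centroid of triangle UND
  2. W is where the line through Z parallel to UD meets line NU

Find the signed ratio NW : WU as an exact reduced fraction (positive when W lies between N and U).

Assign D = (0, 0), N = (1, 0), U = (0, 1) — the answer is frame-independent, so this choice is without loss of generality.
1. Z is the centroid of triangle UND ⇒ Z = (1/3, 1/3)
2. W is where the line through Z parallel to UD meets line NU ⇒ W = (1/3, 2/3)
W = N + t·(U−N) with t = 2/3, so NW:WU = t:(1−t) = 2/3:1/3

NW:WU = 2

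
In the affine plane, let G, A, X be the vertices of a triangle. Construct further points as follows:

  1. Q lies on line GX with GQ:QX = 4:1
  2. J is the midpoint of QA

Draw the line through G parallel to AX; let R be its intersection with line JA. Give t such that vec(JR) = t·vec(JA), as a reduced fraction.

Choose coordinates G = (0, 0), A = (1, 0), X = (0, 1).
1. Q lies on line GX with GQ:QX = 4:1 ⇒ Q = (0, 4/5)
2. J is the midpoint of QA ⇒ J = (1/2, 2/5)
through G parallel to AX: direction (-1, 1); meets JA at R = (-4, 4)
R = J + t·(A−J) with t = -9

t = -9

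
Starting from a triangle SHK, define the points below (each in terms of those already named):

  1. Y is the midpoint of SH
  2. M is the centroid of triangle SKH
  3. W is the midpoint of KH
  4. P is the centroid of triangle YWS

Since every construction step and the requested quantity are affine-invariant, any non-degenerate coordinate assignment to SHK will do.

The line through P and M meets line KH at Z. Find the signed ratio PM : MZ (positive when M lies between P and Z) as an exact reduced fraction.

PM:MZ = 1/2

Choose coordinates S = (0, 0), H = (1, 0), K = (0, 1).
1. Y is the midpoint of SH ⇒ Y = (1/2, 0)
2. M is the centroid of triangle SKH ⇒ M = (1/3, 1/3)
3. W is the midpoint of KH ⇒ W = (1/2, 1/2)
4. P is the centroid of triangle YWS ⇒ P = (1/3, 1/6)
line PM meets KH at Z = (1/3, 2/3)
M = P + t·(Z−P) with t = 1/3, so PM:MZ = 1/3:2/3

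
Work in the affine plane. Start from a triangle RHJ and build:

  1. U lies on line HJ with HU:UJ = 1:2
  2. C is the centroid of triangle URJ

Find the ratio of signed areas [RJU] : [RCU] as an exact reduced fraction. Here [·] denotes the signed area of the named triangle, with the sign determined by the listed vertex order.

[RJU]:[RCU] = 3

Set R = (0, 0), H = (1, 0), J = (0, 1); any affine frame gives the same invariant.
1. U lies on line HJ with HU:UJ = 1:2 ⇒ U = (2/3, 1/3)
2. C is the centroid of triangle URJ ⇒ C = (2/9, 4/9)
2·[RJU] = -2/3, 2·[RCU] = -2/9
[RJU]:[RCU] = -2/3:-2/9 = 3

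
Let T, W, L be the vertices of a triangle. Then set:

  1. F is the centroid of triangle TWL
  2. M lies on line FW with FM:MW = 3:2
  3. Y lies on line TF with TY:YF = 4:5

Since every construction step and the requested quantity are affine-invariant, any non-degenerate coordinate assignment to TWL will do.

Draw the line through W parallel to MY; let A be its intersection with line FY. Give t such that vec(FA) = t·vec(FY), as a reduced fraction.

t = 5/3

Assign T = (0, 0), W = (1, 0), L = (0, 1) — the answer is frame-independent, so this choice is without loss of generality.
1. F is the centroid of triangle TWL ⇒ F = (1/3, 1/3)
2. M lies on line FW with FM:MW = 3:2 ⇒ M = (11/15, 2/15)
3. Y lies on line TF with TY:YF = 4:5 ⇒ Y = (4/27, 4/27)
through W parallel to MY: direction (-79/135, 2/135); meets FY at A = (2/81, 2/81)
A = F + t·(Y−F) with t = 5/3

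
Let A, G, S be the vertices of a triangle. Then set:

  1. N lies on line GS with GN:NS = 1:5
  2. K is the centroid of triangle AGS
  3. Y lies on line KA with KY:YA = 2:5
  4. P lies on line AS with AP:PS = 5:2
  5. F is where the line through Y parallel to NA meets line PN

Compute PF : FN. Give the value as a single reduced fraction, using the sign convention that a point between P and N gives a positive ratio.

PF:FN = 11/4

Set A = (0, 0), G = (1, 0), S = (0, 1); any affine frame gives the same invariant.
1. N lies on line GS with GN:NS = 1:5 ⇒ N = (5/6, 1/6)
2. K is the centroid of triangle AGS ⇒ K = (1/3, 1/3)
3. Y lies on line KA with KY:YA = 2:5 ⇒ Y = (5/21, 5/21)
4. P lies on line AS with AP:PS = 5:2 ⇒ P = (0, 5/7)
5. F is where the line through Y parallel to NA meets line PN ⇒ F = (11/18, 197/630)
F = P + t·(N−P) with t = 11/15, so PF:FN = t:(1−t) = 11/15:4/15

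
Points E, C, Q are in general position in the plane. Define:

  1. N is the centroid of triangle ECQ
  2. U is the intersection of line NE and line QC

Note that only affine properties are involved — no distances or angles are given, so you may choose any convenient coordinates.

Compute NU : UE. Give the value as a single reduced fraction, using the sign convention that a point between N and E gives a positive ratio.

Work in coordinates with E = (0, 0), C = (1, 0), Q = (0, 1).
1. N is the centroid of triangle ECQ ⇒ N = (1/3, 1/3)
2. U is the intersection of line NE and line QC ⇒ U = (1/2, 1/2)
U = N + t·(E−N) with t = -1/2, so NU:UE = t:(1−t) = -1/2:3/2

NU:UE = -1/3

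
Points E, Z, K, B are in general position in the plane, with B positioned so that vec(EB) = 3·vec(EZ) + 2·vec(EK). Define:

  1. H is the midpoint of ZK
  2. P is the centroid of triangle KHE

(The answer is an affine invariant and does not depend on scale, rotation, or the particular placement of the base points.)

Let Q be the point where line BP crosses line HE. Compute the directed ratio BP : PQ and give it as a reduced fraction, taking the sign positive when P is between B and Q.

Assign E = (0, 0), Z = (1, 0), K = (0, 1), B = (3, 2) — the answer is frame-independent, so this choice is without loss of generality.
1. H is the midpoint of ZK ⇒ H = (1/2, 1/2)
2. P is the centroid of triangle KHE ⇒ P = (1/6, 1/2)
line BP meets HE at Q = (7/8, 7/8)
P = B + t·(Q−B) with t = 4/3, so BP:PQ = 4/3:-1/3

BP:PQ = -4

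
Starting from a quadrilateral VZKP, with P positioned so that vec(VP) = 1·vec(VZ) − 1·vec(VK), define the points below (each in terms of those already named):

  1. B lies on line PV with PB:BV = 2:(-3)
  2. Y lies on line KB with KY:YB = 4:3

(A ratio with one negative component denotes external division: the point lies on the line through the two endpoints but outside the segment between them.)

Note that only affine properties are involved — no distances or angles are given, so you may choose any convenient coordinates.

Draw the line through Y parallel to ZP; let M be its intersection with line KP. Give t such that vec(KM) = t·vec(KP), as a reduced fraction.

t = 12/7

Choose coordinates V = (0, 0), Z = (1, 0), K = (0, 1), P = (1, -1).
1. B lies on line PV with PB:BV = 2:(-3) ⇒ B = (3, -3)
2. Y lies on line KB with KY:YB = 4:3 ⇒ Y = (12/7, -9/7)
through Y parallel to ZP: direction (0, -1); meets KP at M = (12/7, -17/7)
M = K + t·(P−K) with t = 12/7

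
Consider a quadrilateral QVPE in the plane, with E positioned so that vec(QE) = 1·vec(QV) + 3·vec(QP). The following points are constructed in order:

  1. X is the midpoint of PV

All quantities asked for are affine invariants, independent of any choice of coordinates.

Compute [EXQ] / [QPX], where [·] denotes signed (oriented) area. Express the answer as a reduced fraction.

[EXQ]:[QPX] = 2

Assign Q = (0, 0), V = (1, 0), P = (0, 1), E = (1, 3) — the answer is frame-independent, so this choice is without loss of generality.
1. X is the midpoint of PV ⇒ X = (1/2, 1/2)
2·[EXQ] = -1, 2·[QPX] = -1/2
[EXQ]:[QPX] = -1:-1/2 = 2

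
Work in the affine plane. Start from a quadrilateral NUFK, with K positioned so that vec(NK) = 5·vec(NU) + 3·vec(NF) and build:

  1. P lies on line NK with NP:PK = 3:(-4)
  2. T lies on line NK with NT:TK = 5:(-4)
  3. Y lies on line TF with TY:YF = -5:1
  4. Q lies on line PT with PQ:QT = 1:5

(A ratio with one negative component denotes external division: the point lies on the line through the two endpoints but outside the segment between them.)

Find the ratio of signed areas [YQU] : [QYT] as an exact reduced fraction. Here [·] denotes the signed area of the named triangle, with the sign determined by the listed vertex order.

Work in coordinates with N = (0, 0), U = (1, 0), F = (0, 1), K = (5, 3).
1. P lies on line NK with NP:PK = 3:(-4) ⇒ P = (-15, -9)
2. T lies on line NK with NT:TK = 5:(-4) ⇒ T = (25, 15)
3. Y lies on line TF with TY:YF = -5:1 ⇒ Y = (-25/4, -5/2)
4. Q lies on line PT with PQ:QT = 1:5 ⇒ Q = (-25/3, -5)
2·[YQU] = 155/12, 2·[QYT] = -125/3
[YQU]:[QYT] = 155/12:-125/3 = -31/100

[YQU]:[QYT] = -31/100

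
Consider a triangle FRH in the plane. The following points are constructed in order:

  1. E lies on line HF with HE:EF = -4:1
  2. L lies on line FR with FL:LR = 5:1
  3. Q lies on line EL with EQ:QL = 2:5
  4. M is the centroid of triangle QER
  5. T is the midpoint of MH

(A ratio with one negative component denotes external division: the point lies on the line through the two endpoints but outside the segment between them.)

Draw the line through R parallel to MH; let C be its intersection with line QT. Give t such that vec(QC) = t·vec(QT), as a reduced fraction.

Assign F = (0, 0), R = (1, 0), H = (0, 1) — the answer is frame-independent, so this choice is without loss of generality.
1. E lies on line HF with HE:EF = -4:1 ⇒ E = (0, -1/3)
2. L lies on line FR with FL:LR = 5:1 ⇒ L = (5/6, 0)
3. Q lies on line EL with EQ:QL = 2:5 ⇒ Q = (5/21, -5/21)
4. M is the centroid of triangle QER ⇒ M = (26/63, -4/21)
5. T is the midpoint of MH ⇒ T = (13/63, 17/42)
through R parallel to MH: direction (-26/63, 25/21); meets QT at C = (265/2709, 2350/903)
C = Q + t·(T−Q) with t = 190/43

t = 190/43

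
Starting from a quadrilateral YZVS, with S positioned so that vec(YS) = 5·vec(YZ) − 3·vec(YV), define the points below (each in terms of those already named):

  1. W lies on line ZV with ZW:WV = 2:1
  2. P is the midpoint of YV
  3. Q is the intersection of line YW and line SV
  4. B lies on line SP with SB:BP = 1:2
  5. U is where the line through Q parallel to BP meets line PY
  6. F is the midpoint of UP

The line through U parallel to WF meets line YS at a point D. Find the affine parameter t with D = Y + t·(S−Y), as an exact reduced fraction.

t = -54/113

Work in coordinates with Y = (0, 0), Z = (1, 0), V = (0, 1), S = (5, -3).
1. W lies on line ZV with ZW:WV = 2:1 ⇒ W = (1/3, 2/3)
2. P is the midpoint of YV ⇒ P = (0, 1/2)
3. Q is the intersection of line YW and line SV ⇒ Q = (5/14, 5/7)
4. B lies on line SP with SB:BP = 1:2 ⇒ B = (10/3, -11/6)
5. U is where the line through Q parallel to BP meets line PY ⇒ U = (0, 27/28)
6. F is the midpoint of UP ⇒ F = (0, 41/56)
through U parallel to WF: direction (-1/3, 11/168); meets YS at D = (-270/113, 162/113)
D = Y + t·(S−Y) with t = -54/113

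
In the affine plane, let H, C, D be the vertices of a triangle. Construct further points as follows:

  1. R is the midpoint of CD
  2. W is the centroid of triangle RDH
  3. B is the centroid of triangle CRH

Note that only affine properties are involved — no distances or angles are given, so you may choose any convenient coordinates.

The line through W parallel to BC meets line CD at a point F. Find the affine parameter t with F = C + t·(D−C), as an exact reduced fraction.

Work in coordinates with H = (0, 0), C = (1, 0), D = (0, 1).
1. R is the midpoint of CD ⇒ R = (1/2, 1/2)
2. W is the centroid of triangle RDH ⇒ W = (1/6, 1/2)
3. B is the centroid of triangle CRH ⇒ B = (1/2, 1/6)
through W parallel to BC: direction (1/2, -1/6); meets CD at F = (2/3, 1/3)
F = C + t·(D−C) with t = 1/3

t = 1/3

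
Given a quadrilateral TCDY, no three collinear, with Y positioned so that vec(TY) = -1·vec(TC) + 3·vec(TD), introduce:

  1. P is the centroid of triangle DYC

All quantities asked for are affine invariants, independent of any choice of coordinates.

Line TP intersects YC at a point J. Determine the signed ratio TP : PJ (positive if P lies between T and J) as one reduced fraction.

TP:PJ = 8

Work in coordinates with T = (0, 0), C = (1, 0), D = (0, 1), Y = (-1, 3).
1. P is the centroid of triangle DYC ⇒ P = (0, 4/3)
line TP meets YC at J = (0, 3/2)
P = T + t·(J−T) with t = 8/9, so TP:PJ = 8/9:1/9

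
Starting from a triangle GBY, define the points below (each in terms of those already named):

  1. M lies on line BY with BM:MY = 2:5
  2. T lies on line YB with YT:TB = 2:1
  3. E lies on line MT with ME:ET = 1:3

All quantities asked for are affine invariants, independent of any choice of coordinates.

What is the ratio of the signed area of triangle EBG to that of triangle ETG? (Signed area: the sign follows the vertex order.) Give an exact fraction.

[EBG]:[ETG] = -25/3

Work in coordinates with G = (0, 0), B = (1, 0), Y = (0, 1).
1. M lies on line BY with BM:MY = 2:5 ⇒ M = (5/7, 2/7)
2. T lies on line YB with YT:TB = 2:1 ⇒ T = (2/3, 1/3)
3. E lies on line MT with ME:ET = 1:3 ⇒ E = (59/84, 25/84)
2·[EBG] = -25/84, 2·[ETG] = 1/28
[EBG]:[ETG] = -25/84:1/28 = -25/3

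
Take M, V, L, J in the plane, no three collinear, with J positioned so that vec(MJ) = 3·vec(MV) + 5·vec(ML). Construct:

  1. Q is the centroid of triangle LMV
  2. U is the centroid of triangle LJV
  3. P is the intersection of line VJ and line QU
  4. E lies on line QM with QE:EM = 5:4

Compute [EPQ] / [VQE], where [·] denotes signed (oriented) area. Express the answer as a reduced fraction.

Choose coordinates M = (0, 0), V = (1, 0), L = (0, 1), J = (3, 5).
1. Q is the centroid of triangle LMV ⇒ Q = (1/3, 1/3)
2. U is the centroid of triangle LJV ⇒ U = (4/3, 2)
3. P is the intersection of line VJ and line QU ⇒ P = (41/15, 13/3)
4. E lies on line QM with QE:EM = 5:4 ⇒ E = (4/27, 4/27)
2·[EPQ] = -8/27, 2·[VQE] = 5/27
[EPQ]:[VQE] = -8/27:5/27 = -8/5

[EPQ]:[VQE] = -8/5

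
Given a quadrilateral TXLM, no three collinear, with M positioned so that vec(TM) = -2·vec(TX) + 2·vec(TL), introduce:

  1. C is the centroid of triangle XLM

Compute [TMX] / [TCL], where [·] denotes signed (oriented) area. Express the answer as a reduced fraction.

Set T = (0, 0), X = (1, 0), L = (0, 1), M = (-2, 2); any affine frame gives the same invariant.
1. C is the centroid of triangle XLM ⇒ C = (-1/3, 1)
2·[TMX] = -2, 2·[TCL] = -1/3
[TMX]:[TCL] = -2:-1/3 = 6

[TMX]:[TCL] = 6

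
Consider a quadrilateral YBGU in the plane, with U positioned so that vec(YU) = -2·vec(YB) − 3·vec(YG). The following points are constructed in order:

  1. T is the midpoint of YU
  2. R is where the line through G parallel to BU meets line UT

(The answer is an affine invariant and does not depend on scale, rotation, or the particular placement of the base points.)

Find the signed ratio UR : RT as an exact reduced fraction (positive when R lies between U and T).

UR:RT = -4/3

Choose coordinates Y = (0, 0), B = (1, 0), G = (0, 1), U = (-2, -3).
1. T is the midpoint of YU ⇒ T = (-1, -3/2)
2. R is where the line through G parallel to BU meets line UT ⇒ R = (2, 3)
R = U + t·(T−U) with t = 4, so UR:RT = t:(1−t) = 4:-3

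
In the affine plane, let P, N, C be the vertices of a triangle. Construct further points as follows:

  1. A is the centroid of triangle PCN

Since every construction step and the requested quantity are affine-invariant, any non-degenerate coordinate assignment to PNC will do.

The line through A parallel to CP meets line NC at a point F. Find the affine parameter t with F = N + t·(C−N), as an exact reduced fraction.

Assign P = (0, 0), N = (1, 0), C = (0, 1) — the answer is frame-independent, so this choice is without loss of generality.
1. A is the centroid of triangle PCN ⇒ A = (1/3, 1/3)
through A parallel to CP: direction (0, -1); meets NC at F = (1/3, 2/3)
F = N + t·(C−N) with t = 2/3

t = 2/3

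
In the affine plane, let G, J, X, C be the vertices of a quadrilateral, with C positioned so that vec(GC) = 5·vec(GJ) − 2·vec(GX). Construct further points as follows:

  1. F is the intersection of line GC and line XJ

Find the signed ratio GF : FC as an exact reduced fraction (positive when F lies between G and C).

GF:FC = 1/2

Set G = (0, 0), J = (1, 0), X = (0, 1), C = (5, -2); any affine frame gives the same invariant.
1. F is the intersection of line GC and line XJ ⇒ F = (5/3, -2/3)
F = G + t·(C−G) with t = 1/3, so GF:FC = t:(1−t) = 1/3:2/3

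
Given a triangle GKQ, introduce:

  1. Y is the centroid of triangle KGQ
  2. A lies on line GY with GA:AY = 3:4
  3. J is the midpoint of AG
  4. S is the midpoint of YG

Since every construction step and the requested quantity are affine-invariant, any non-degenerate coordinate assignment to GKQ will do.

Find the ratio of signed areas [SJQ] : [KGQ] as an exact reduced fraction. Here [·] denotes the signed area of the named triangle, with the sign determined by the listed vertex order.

Assign G = (0, 0), K = (1, 0), Q = (0, 1) — the answer is frame-independent, so this choice is without loss of generality.
1. Y is the centroid of triangle KGQ ⇒ Y = (1/3, 1/3)
2. A lies on line GY with GA:AY = 3:4 ⇒ A = (1/7, 1/7)
3. J is the midpoint of AG ⇒ J = (1/14, 1/14)
4. S is the midpoint of YG ⇒ S = (1/6, 1/6)
2·[SJQ] = -2/21, 2·[KGQ] = -1
[SJQ]:[KGQ] = -2/21:-1 = 2/21

[SJQ]:[KGQ] = 2/21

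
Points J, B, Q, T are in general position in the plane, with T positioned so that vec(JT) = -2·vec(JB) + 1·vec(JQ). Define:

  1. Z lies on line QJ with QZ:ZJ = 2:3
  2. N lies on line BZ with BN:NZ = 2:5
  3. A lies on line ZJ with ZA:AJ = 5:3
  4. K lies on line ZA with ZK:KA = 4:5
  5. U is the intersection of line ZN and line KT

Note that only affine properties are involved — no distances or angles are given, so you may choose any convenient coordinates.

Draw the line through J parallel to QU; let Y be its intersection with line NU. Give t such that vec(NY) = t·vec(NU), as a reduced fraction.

t = 8

Assign J = (0, 0), B = (1, 0), Q = (0, 1), T = (-2, 1) — the answer is frame-independent, so this choice is without loss of generality.
1. Z lies on line QJ with QZ:ZJ = 2:3 ⇒ Z = (0, 3/5)
2. N lies on line BZ with BN:NZ = 2:5 ⇒ N = (5/7, 6/35)
3. A lies on line ZJ with ZA:AJ = 5:3 ⇒ A = (0, 9/40)
4. K lies on line ZA with ZK:KA = 4:5 ⇒ K = (0, 13/30)
5. U is the intersection of line ZN and line KT ⇒ U = (10/19, 27/95)
through J parallel to QU: direction (10/19, -68/95); meets NU at Y = (-15/19, 102/95)
Y = N + t·(U−N) with t = 8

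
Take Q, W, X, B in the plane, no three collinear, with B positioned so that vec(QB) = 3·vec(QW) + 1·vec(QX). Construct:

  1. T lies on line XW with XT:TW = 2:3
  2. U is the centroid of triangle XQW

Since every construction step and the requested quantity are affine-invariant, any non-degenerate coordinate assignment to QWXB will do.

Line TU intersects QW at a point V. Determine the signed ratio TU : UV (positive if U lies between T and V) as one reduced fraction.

TU:UV = 4/5

Assign Q = (0, 0), W = (1, 0), X = (0, 1), B = (3, 1) — the answer is frame-independent, so this choice is without loss of generality.
1. T lies on line XW with XT:TW = 2:3 ⇒ T = (2/5, 3/5)
2. U is the centroid of triangle XQW ⇒ U = (1/3, 1/3)
line TU meets QW at V = (1/4, 0)
U = T + t·(V−T) with t = 4/9, so TU:UV = 4/9:5/9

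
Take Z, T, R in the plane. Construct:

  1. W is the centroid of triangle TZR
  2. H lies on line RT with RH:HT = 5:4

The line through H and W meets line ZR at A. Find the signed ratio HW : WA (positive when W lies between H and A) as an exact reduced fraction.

HW:WA = 2/3

Choose coordinates Z = (0, 0), T = (1, 0), R = (0, 1).
1. W is the centroid of triangle TZR ⇒ W = (1/3, 1/3)
2. H lies on line RT with RH:HT = 5:4 ⇒ H = (5/9, 4/9)
line HW meets ZR at A = (0, 1/6)
W = H + t·(A−H) with t = 2/5, so HW:WA = 2/5:3/5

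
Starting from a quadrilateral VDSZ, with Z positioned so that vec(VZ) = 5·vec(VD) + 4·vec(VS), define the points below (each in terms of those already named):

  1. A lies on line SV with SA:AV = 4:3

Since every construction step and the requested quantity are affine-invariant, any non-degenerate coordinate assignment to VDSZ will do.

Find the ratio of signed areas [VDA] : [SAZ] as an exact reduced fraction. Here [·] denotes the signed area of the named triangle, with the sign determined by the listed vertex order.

Set V = (0, 0), D = (1, 0), S = (0, 1), Z = (5, 4); any affine frame gives the same invariant.
1. A lies on line SV with SA:AV = 4:3 ⇒ A = (0, 3/7)
2·[VDA] = 3/7, 2·[SAZ] = 20/7
[VDA]:[SAZ] = 3/7:20/7 = 3/20

[VDA]:[SAZ] = 3/20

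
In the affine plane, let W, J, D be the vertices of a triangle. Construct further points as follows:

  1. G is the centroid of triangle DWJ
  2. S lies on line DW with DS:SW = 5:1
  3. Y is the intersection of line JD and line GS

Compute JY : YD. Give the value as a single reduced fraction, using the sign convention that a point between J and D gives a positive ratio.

Choose coordinates W = (0, 0), J = (1, 0), D = (0, 1).
1. G is the centroid of triangle DWJ ⇒ G = (1/3, 1/3)
2. S lies on line DW with DS:SW = 5:1 ⇒ S = (0, 1/6)
3. Y is the intersection of line JD and line GS ⇒ Y = (5/9, 4/9)
Y = J + t·(D−J) with t = 4/9, so JY:YD = t:(1−t) = 4/9:5/9

JY:YD = 4/5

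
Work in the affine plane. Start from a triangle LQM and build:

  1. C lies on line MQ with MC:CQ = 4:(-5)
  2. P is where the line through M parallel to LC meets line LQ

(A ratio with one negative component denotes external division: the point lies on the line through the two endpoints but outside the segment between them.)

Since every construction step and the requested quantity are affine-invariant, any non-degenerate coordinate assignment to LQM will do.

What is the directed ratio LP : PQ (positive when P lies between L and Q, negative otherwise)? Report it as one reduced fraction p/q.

Set L = (0, 0), Q = (1, 0), M = (0, 1); any affine frame gives the same invariant.
1. C lies on line MQ with MC:CQ = 4:(-5) ⇒ C = (-4, 5)
2. P is where the line through M parallel to LC meets line LQ ⇒ P = (4/5, 0)
P = L + t·(Q−L) with t = 4/5, so LP:PQ = t:(1−t) = 4/5:1/5

LP:PQ = 4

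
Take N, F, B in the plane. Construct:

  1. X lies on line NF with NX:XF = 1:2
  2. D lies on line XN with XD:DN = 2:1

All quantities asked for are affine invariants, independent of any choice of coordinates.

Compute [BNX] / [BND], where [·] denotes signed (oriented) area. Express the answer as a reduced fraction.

[BNX]:[BND] = 3

Choose coordinates N = (0, 0), F = (1, 0), B = (0, 1).
1. X lies on line NF with NX:XF = 1:2 ⇒ X = (1/3, 0)
2. D lies on line XN with XD:DN = 2:1 ⇒ D = (1/9, 0)
2·[BNX] = 1/3, 2·[BND] = 1/9
[BNX]:[BND] = 1/3:1/9 = 3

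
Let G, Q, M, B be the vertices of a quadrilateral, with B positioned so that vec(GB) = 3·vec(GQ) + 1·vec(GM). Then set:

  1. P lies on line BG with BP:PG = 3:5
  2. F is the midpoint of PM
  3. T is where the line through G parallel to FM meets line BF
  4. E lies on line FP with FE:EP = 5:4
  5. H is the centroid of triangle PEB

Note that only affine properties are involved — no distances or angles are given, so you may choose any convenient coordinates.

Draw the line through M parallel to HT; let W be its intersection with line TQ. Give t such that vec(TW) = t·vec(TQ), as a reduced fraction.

t = -29/59

Assign G = (0, 0), Q = (1, 0), M = (0, 1), B = (3, 1) — the answer is frame-independent, so this choice is without loss of generality.
1. P lies on line BG with BP:PG = 3:5 ⇒ P = (15/8, 5/8)
2. F is the midpoint of PM ⇒ F = (15/16, 13/16)
3. T is where the line through G parallel to FM meets line BF ⇒ T = (-5/2, 1/2)
4. E lies on line FP with FE:EP = 5:4 ⇒ E = (35/24, 17/24)
5. H is the centroid of triangle PEB ⇒ H = (19/9, 7/9)
through M parallel to HT: direction (-83/18, -5/18); meets TQ at W = (-249/59, 44/59)
W = T + t·(Q−T) with t = -29/59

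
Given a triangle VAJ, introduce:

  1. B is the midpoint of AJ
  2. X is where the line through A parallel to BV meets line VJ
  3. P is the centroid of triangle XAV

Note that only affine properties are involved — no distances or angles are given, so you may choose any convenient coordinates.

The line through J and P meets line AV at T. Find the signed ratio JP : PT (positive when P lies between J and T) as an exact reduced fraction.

JP:PT = -4

Assign V = (0, 0), A = (1, 0), J = (0, 1) — the answer is frame-independent, so this choice is without loss of generality.
1. B is the midpoint of AJ ⇒ B = (1/2, 1/2)
2. X is where the line through A parallel to BV meets line VJ ⇒ X = (0, -1)
3. P is the centroid of triangle XAV ⇒ P = (1/3, -1/3)
line JP meets AV at T = (1/4, 0)
P = J + t·(T−J) with t = 4/3, so JP:PT = 4/3:-1/3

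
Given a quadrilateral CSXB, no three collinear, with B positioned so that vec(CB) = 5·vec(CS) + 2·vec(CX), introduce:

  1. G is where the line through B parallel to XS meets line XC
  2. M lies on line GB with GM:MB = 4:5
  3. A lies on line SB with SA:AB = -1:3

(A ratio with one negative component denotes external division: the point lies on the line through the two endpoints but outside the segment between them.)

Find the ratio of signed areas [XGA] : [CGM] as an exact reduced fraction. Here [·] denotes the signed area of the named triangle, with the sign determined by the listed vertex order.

Set C = (0, 0), S = (1, 0), X = (0, 1), B = (5, 2); any affine frame gives the same invariant.
1. G is where the line through B parallel to XS meets line XC ⇒ G = (0, 7)
2. M lies on line GB with GM:MB = 4:5 ⇒ M = (20/9, 43/9)
3. A lies on line SB with SA:AB = -1:3 ⇒ A = (-1, -1)
2·[XGA] = 6, 2·[CGM] = -140/9
[XGA]:[CGM] = 6:-140/9 = -27/70

[XGA]:[CGM] = -27/70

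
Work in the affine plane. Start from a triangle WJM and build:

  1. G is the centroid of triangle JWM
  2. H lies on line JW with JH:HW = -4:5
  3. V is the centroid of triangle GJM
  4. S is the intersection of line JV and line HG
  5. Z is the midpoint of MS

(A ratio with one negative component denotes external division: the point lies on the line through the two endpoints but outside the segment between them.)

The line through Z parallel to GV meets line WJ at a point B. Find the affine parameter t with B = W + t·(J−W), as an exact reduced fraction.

t = -6/17

Assign W = (0, 0), J = (1, 0), M = (0, 1) — the answer is frame-independent, so this choice is without loss of generality.
1. G is the centroid of triangle JWM ⇒ G = (1/3, 1/3)
2. H lies on line JW with JH:HW = -4:5 ⇒ H = (5, 0)
3. V is the centroid of triangle GJM ⇒ V = (4/9, 4/9)
4. S is the intersection of line JV and line HG ⇒ S = (31/51, 16/51)
5. Z is the midpoint of MS ⇒ Z = (31/102, 67/102)
through Z parallel to GV: direction (1/9, 1/9); meets WJ at B = (-6/17, 0)
B = W + t·(J−W) with t = -6/17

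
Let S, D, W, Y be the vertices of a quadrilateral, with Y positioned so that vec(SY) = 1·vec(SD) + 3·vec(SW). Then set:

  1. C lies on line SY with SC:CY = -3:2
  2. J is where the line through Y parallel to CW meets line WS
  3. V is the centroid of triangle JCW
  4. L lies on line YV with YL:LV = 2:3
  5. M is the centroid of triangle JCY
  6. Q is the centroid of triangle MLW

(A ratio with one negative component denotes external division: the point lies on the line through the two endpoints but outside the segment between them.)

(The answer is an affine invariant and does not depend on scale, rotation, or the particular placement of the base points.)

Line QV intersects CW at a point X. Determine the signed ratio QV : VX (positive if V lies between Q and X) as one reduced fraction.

Work in coordinates with S = (0, 0), D = (1, 0), W = (0, 1), Y = (1, 3).
1. C lies on line SY with SC:CY = -3:2 ⇒ C = (3, 9)
2. J is where the line through Y parallel to CW meets line WS ⇒ J = (0, 1/3)
3. V is the centroid of triangle JCW ⇒ V = (1, 31/9)
4. L lies on line YV with YL:LV = 2:3 ⇒ L = (1, 143/45)
5. M is the centroid of triangle JCY ⇒ M = (4/3, 37/9)
6. Q is the centroid of triangle MLW ⇒ Q = (7/9, 373/135)
line QV meets CW at X = (14/9, 139/27)
V = Q + t·(X−Q) with t = 2/7, so QV:VX = 2/7:5/7

QV:VX = 2/5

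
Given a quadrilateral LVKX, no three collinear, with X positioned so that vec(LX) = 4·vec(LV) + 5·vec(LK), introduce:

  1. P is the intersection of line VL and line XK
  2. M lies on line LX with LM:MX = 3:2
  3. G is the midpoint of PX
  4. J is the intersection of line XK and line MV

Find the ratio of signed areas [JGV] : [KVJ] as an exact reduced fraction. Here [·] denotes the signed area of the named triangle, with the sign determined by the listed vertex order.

[JGV]:[KVJ] = 5/11

Set L = (0, 0), V = (1, 0), K = (0, 1), X = (4, 5); any affine frame gives the same invariant.
1. P is the intersection of line VL and line XK ⇒ P = (-1, 0)
2. M lies on line LX with LM:MX = 3:2 ⇒ M = (12/5, 3)
3. G is the midpoint of PX ⇒ G = (3/2, 5/2)
4. J is the intersection of line XK and line MV ⇒ J = (11/4, 15/4)
2·[JGV] = 5/2, 2·[KVJ] = 11/2
[JGV]:[KVJ] = 5/2:11/2 = 5/11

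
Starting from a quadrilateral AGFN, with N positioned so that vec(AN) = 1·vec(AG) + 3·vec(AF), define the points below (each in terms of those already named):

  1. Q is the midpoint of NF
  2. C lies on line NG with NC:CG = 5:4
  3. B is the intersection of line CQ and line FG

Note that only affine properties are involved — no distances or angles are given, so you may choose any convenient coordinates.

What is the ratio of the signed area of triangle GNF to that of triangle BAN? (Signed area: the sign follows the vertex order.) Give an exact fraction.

[GNF]:[BAN] = -3/19

Work in coordinates with A = (0, 0), G = (1, 0), F = (0, 1), N = (1, 3).
1. Q is the midpoint of NF ⇒ Q = (1/2, 2)
2. C lies on line NG with NC:CG = 5:4 ⇒ C = (1, 4/3)
3. B is the intersection of line CQ and line FG ⇒ B = (5, -4)
2·[GNF] = 3, 2·[BAN] = -19
[GNF]:[BAN] = 3:-19 = -3/19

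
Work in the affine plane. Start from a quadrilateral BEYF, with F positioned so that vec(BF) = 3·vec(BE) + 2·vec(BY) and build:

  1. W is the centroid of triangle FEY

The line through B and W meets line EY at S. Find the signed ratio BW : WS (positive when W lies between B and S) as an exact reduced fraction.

Assign B = (0, 0), E = (1, 0), Y = (0, 1), F = (3, 2) — the answer is frame-independent, so this choice is without loss of generality.
1. W is the centroid of triangle FEY ⇒ W = (4/3, 1)
line BW meets EY at S = (4/7, 3/7)
W = B + t·(S−B) with t = 7/3, so BW:WS = 7/3:-4/3

BW:WS = -7/4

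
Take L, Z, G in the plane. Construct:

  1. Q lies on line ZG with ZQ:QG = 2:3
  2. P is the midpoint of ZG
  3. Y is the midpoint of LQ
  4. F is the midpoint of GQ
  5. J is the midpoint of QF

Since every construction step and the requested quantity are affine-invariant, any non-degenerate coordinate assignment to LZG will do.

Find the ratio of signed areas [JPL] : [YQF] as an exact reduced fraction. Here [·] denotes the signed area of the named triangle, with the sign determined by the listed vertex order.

[JPL]:[YQF] = -1/3

Choose coordinates L = (0, 0), Z = (1, 0), G = (0, 1).
1. Q lies on line ZG with ZQ:QG = 2:3 ⇒ Q = (3/5, 2/5)
2. P is the midpoint of ZG ⇒ P = (1/2, 1/2)
3. Y is the midpoint of LQ ⇒ Y = (3/10, 1/5)
4. F is the midpoint of GQ ⇒ F = (3/10, 7/10)
5. J is the midpoint of QF ⇒ J = (9/20, 11/20)
2·[JPL] = -1/20, 2·[YQF] = 3/20
[JPL]:[YQF] = -1/20:3/20 = -1/3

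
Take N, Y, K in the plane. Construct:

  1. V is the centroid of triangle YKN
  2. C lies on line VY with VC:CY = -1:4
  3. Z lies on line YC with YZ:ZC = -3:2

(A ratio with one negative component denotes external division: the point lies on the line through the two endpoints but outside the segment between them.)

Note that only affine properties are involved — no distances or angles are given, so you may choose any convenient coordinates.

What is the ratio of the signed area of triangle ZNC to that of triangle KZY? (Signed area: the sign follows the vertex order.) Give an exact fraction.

[ZNC]:[KZY] = 2/3

Assign N = (0, 0), Y = (1, 0), K = (0, 1) — the answer is frame-independent, so this choice is without loss of generality.
1. V is the centroid of triangle YKN ⇒ V = (1/3, 1/3)
2. C lies on line VY with VC:CY = -1:4 ⇒ C = (1/9, 4/9)
3. Z lies on line YC with YZ:ZC = -3:2 ⇒ Z = (-5/3, 4/3)
2·[ZNC] = 8/9, 2·[KZY] = 4/3
[ZNC]:[KZY] = 8/9:4/3 = 2/3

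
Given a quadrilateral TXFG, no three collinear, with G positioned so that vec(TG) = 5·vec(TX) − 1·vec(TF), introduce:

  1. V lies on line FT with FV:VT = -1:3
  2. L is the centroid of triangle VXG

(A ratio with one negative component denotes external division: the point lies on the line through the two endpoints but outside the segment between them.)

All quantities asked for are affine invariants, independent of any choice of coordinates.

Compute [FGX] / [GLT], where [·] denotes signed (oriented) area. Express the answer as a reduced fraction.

[FGX]:[GLT] = -18/17

Choose coordinates T = (0, 0), X = (1, 0), F = (0, 1), G = (5, -1).
1. V lies on line FT with FV:VT = -1:3 ⇒ V = (0, 3/2)
2. L is the centroid of triangle VXG ⇒ L = (2, 1/6)
2·[FGX] = -3, 2·[GLT] = 17/6
[FGX]:[GLT] = -3:17/6 = -18/17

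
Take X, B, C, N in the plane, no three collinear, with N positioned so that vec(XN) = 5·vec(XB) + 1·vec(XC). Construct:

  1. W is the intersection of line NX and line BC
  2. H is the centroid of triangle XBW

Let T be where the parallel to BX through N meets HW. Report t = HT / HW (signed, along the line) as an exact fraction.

t = 17/2

Work in coordinates with X = (0, 0), B = (1, 0), C = (0, 1), N = (5, 1).
1. W is the intersection of line NX and line BC ⇒ W = (5/6, 1/6)
2. H is the centroid of triangle XBW ⇒ H = (11/18, 1/18)
through N parallel to BX: direction (-1, 0); meets HW at T = (5/2, 1)
T = H + t·(W−H) with t = 17/2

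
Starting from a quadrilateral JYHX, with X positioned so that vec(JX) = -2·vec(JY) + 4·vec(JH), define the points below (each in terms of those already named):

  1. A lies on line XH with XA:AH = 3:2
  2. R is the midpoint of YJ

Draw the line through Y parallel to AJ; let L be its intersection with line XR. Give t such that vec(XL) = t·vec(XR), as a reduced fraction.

Set J = (0, 0), Y = (1, 0), H = (0, 1), X = (-2, 4); any affine frame gives the same invariant.
1. A lies on line XH with XA:AH = 3:2 ⇒ A = (-4/5, 11/5)
2. R is the midpoint of YJ ⇒ R = (1/2, 0)
through Y parallel to AJ: direction (4/5, -11/5); meets XR at L = (39/23, -44/23)
L = X + t·(R−X) with t = 34/23

t = 34/23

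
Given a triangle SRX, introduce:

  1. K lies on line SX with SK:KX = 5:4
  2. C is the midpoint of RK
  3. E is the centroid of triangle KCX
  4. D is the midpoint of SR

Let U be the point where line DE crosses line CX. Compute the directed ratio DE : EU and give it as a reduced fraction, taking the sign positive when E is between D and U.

Assign S = (0, 0), R = (1, 0), X = (0, 1) — the answer is frame-independent, so this choice is without loss of generality.
1. K lies on line SX with SK:KX = 5:4 ⇒ K = (0, 5/9)
2. C is the midpoint of RK ⇒ C = (1/2, 5/18)
3. E is the centroid of triangle KCX ⇒ E = (1/6, 11/18)
4. D is the midpoint of SR ⇒ D = (1/2, 0)
line DE meets CX at U = (-3/14, 55/42)
E = D + t·(U−D) with t = 7/15, so DE:EU = 7/15:8/15

DE:EU = 7/8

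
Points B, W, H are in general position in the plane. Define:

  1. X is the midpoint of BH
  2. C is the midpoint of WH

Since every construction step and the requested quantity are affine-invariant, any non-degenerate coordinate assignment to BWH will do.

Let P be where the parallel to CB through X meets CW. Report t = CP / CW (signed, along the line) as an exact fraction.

Assign B = (0, 0), W = (1, 0), H = (0, 1) — the answer is frame-independent, so this choice is without loss of generality.
1. X is the midpoint of BH ⇒ X = (0, 1/2)
2. C is the midpoint of WH ⇒ C = (1/2, 1/2)
through X parallel to CB: direction (-1/2, -1/2); meets CW at P = (1/4, 3/4)
P = C + t·(W−C) with t = -1/2

t = -1/2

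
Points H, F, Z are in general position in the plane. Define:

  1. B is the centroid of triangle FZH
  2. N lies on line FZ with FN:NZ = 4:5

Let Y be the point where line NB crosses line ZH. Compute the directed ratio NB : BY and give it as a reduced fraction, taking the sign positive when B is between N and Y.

NB:BY = 2/3

Work in coordinates with H = (0, 0), F = (1, 0), Z = (0, 1).
1. B is the centroid of triangle FZH ⇒ B = (1/3, 1/3)
2. N lies on line FZ with FN:NZ = 4:5 ⇒ N = (5/9, 4/9)
line NB meets ZH at Y = (0, 1/6)
B = N + t·(Y−N) with t = 2/5, so NB:BY = 2/5:3/5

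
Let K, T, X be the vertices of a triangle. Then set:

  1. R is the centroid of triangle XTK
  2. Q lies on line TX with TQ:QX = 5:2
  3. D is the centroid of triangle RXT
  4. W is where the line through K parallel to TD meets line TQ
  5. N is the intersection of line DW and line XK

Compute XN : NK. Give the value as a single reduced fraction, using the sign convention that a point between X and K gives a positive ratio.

XN:NK = 5/36

Set K = (0, 0), T = (1, 0), X = (0, 1); any affine frame gives the same invariant.
1. R is the centroid of triangle XTK ⇒ R = (1/3, 1/3)
2. Q lies on line TX with TQ:QX = 5:2 ⇒ Q = (2/7, 5/7)
3. D is the centroid of triangle RXT ⇒ D = (4/9, 4/9)
4. W is where the line through K parallel to TD meets line TQ ⇒ W = (5, -4)
5. N is the intersection of line DW and line XK ⇒ N = (0, 36/41)
N = X + t·(K−X) with t = 5/41, so XN:NK = t:(1−t) = 5/41:36/41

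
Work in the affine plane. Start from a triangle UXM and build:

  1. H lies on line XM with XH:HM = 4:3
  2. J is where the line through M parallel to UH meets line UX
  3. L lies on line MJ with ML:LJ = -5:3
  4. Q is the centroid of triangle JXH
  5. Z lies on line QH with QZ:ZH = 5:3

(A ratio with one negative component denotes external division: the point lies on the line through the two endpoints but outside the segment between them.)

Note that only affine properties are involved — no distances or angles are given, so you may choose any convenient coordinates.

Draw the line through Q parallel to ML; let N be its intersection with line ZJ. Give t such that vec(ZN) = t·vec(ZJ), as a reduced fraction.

Work in coordinates with U = (0, 0), X = (1, 0), M = (0, 1).
1. H lies on line XM with XH:HM = 4:3 ⇒ H = (3/7, 4/7)
2. J is where the line through M parallel to UH meets line UX ⇒ J = (-3/4, 0)
3. L lies on line MJ with ML:LJ = -5:3 ⇒ L = (-15/8, -3/2)
4. Q is the centroid of triangle JXH ⇒ Q = (19/84, 4/21)
5. Z lies on line QH with QZ:ZH = 5:3 ⇒ Z = (79/224, 3/7)
through Q parallel to ML: direction (-15/8, -5/2); meets ZJ at N = (179/420, 16/35)
N = Z + t·(J−Z) with t = -1/15

t = -1/15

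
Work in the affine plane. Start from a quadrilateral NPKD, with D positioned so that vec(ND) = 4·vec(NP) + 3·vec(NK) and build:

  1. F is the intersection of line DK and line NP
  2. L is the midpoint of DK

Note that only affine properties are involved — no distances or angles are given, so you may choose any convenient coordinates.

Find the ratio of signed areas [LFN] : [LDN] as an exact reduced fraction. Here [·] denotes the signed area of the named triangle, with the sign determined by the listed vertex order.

[LFN]:[LDN] = -2

Work in coordinates with N = (0, 0), P = (1, 0), K = (0, 1), D = (4, 3).
1. F is the intersection of line DK and line NP ⇒ F = (-2, 0)
2. L is the midpoint of DK ⇒ L = (2, 2)
2·[LFN] = 4, 2·[LDN] = -2
[LFN]:[LDN] = 4:-2 = -2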